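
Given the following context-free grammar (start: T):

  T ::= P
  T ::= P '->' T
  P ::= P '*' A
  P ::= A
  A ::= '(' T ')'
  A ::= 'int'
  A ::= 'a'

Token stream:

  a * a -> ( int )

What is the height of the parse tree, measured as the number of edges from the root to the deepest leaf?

[T [P [P [A a]] * [A a]] -> [T [P [A ( [T [P [A int]]] )]]]]

7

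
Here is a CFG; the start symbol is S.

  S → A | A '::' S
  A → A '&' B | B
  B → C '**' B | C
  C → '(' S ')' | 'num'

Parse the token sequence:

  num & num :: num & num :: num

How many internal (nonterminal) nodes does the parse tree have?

[S [A [A [B [C num]]] & [B [C num]]] :: [S [A [A [B [C num]]] & [B [C num]]] :: [S [A [B [C num]]]]]]

18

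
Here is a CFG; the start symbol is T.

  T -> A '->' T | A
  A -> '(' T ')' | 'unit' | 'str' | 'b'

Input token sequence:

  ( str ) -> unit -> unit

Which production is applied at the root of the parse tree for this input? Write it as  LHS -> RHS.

T -> A '->' T

[T [A ( [T [A str]] )] -> [T [A unit] -> [T [A unit]]]]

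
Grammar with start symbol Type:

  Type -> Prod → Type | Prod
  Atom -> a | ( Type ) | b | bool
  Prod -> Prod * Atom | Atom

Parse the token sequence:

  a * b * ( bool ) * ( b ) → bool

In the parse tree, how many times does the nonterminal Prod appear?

7

[Type [Prod [Prod [Prod [Prod [Atom a]] * [Atom b]] * [Atom ( [Type [Prod [Atom bool]]] )]] * [Atom ( [Type [Prod [Atom b]]] )]] → [Type [Prod [Atom bool]]]]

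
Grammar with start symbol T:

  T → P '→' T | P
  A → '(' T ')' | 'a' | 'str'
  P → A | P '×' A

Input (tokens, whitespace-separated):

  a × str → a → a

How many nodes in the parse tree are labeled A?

[T [P [P [A a]] × [A str]] → [T [P [A a]] → [T [P [A a]]]]]

4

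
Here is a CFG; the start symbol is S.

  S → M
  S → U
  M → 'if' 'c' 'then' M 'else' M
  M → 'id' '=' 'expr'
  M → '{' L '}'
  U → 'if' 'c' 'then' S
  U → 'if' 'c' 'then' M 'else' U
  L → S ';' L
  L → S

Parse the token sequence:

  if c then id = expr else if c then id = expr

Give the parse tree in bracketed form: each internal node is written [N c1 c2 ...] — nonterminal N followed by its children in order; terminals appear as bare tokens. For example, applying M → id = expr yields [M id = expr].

[S [U if c then [M id = expr] else [U if c then [S [M id = expr]]]]]

S
U
if c then M else U
if c then id = expr else U
if c then id = expr else if c then S
if c then id = expr else if c then M
if c then id = expr else if c then id = expr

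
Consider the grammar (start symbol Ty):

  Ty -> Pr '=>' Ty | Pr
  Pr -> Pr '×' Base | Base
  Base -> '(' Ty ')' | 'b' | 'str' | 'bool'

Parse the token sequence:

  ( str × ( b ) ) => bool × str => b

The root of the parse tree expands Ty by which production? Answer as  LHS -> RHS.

[Ty [Pr [Base ( [Ty [Pr [Pr [Base str]] × [Base ( [Ty [Pr [Base b]]] )]]] )]] => [Ty [Pr [Pr [Base bool]] × [Base str]] => [Ty [Pr [Base b]]]]]

Ty -> Pr '=>' Ty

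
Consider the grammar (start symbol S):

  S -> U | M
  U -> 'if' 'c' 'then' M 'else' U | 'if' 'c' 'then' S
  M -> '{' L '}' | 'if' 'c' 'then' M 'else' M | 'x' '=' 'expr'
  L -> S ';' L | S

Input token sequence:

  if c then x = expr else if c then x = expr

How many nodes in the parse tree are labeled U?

[S [U if c then [M x = expr] else [U if c then [S [M x = expr]]]]]

2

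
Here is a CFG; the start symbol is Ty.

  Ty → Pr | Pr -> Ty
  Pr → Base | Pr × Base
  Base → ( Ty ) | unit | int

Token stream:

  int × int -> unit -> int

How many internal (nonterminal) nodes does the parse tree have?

[Ty [Pr [Pr [Base int]] × [Base int]] -> [Ty [Pr [Base unit]] -> [Ty [Pr [Base int]]]]]

11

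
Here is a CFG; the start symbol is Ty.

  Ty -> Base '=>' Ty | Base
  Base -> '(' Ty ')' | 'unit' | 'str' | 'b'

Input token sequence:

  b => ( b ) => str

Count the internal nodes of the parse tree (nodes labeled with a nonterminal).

8

[Ty [Base b] => [Ty [Base ( [Ty [Base b]] )] => [Ty [Base str]]]]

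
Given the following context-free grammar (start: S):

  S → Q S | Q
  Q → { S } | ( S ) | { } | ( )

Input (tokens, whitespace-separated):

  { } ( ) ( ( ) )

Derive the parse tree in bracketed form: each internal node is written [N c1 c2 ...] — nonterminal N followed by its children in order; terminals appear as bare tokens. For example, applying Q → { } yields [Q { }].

[S [Q { }] [S [Q ( )] [S [Q ( [S [Q ( )]] )]]]]

S
Q S
{ } S
{ } Q S
{ } ( ) S
{ } ( ) Q
{ } ( ) ( S )
{ } ( ) ( Q )
{ } ( ) ( ( ) )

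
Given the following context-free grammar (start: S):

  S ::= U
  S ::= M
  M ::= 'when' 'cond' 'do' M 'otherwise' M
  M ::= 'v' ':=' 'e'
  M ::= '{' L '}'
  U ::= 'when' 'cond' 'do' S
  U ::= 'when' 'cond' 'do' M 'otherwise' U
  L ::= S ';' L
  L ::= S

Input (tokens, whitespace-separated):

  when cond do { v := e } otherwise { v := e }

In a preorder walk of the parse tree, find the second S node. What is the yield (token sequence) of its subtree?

v := e

[S [M when cond do [M { [L [S [M v := e]]] }] otherwise [M { [L [S [M v := e]]] }]]]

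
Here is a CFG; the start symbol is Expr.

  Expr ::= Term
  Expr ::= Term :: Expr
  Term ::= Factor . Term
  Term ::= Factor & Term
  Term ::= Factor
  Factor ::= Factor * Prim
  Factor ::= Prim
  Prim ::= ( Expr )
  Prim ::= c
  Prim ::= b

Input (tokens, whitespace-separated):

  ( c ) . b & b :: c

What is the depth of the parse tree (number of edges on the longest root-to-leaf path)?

[Expr [Term [Factor [Prim ( [Expr [Term [Factor [Prim c]]]] )]] . [Term [Factor [Prim b]] & [Term [Factor [Prim b]]]]] :: [Expr [Term [Factor [Prim c]]]]]

8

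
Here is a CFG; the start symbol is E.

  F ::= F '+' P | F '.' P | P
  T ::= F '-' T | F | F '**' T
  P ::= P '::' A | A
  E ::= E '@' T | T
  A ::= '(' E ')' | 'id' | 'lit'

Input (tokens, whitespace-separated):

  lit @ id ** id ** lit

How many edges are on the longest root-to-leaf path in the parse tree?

[E [E [T [F [P [A lit]]]]] @ [T [F [P [A id]]] ** [T [F [P [A id]]] ** [T [F [P [A lit]]]]]]]

7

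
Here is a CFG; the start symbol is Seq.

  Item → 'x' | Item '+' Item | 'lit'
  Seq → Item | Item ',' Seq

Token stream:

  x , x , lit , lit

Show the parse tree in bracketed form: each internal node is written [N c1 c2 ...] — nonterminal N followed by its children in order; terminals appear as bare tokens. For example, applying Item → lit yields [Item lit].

Seq
Item , Seq
x , Seq
x , Item , Seq
x , x , Seq
x , x , Item , Seq
x , x , lit , Seq
x , x , lit , Item
x , x , lit , lit

[Seq [Item x] , [Seq [Item x] , [Seq [Item lit] , [Seq [Item lit]]]]]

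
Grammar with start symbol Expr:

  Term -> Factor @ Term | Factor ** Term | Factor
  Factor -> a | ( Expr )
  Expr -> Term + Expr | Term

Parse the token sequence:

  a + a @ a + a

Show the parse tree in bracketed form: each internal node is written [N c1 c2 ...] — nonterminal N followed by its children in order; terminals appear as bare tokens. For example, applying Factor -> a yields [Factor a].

[Expr [Term [Factor a]] + [Expr [Term [Factor a] @ [Term [Factor a]]] + [Expr [Term [Factor a]]]]]

Expr
Term + Expr
Factor + Expr
a + Expr
a + Term + Expr
a + Factor @ Term + Expr
a + a @ Term + Expr
a + a @ Factor + Expr
a + a @ a + Expr
a + a @ a + Term
a + a @ a + Factor
a + a @ a + a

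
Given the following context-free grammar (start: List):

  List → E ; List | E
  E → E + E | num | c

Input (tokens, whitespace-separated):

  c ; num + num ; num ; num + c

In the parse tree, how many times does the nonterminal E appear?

8

[List [E c] ; [List [E [E num] + [E num]] ; [List [E num] ; [List [E [E num] + [E c]]]]]]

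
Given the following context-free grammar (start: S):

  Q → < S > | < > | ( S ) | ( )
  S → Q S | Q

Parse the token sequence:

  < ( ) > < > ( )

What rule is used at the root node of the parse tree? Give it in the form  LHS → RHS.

[S [Q < [S [Q ( )]] >] [S [Q < >] [S [Q ( )]]]]

S → Q S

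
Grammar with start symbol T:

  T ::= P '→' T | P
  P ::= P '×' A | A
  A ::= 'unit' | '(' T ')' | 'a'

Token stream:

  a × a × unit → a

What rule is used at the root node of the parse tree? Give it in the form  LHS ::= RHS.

T ::= P '→' T

[T [P [P [P [A a]] × [A a]] × [A unit]] → [T [P [A a]]]]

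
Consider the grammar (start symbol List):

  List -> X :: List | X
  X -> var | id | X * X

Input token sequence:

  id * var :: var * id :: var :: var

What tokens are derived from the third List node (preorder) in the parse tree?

var :: var

[List [X [X id] * [X var]] :: [List [X [X var] * [X id]] :: [List [X var] :: [List [X var]]]]]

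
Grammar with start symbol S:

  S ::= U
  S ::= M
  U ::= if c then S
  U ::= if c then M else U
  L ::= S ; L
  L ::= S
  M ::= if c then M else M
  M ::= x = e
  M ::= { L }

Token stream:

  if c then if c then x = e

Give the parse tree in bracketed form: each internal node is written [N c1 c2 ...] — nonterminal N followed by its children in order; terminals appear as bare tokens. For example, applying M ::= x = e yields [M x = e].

[S [U if c then [S [U if c then [S [M x = e]]]]]]

S
U
if c then S
if c then U
if c then if c then S
if c then if c then M
if c then if c then x = e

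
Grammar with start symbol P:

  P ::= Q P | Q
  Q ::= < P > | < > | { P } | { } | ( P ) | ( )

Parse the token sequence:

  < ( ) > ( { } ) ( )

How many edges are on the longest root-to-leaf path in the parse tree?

5

[P [Q < [P [Q ( )]] >] [P [Q ( [P [Q { }]] )] [P [Q ( )]]]]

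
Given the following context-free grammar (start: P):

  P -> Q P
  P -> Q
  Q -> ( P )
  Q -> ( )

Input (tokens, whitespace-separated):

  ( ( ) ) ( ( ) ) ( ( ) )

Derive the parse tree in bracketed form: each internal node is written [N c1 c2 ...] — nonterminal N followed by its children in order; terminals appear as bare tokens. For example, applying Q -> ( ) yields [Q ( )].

[P [Q ( [P [Q ( )]] )] [P [Q ( [P [Q ( )]] )] [P [Q ( [P [Q ( )]] )]]]]

P
Q P
( P ) P
( Q ) P
( ( ) ) P
( ( ) ) Q P
( ( ) ) ( P ) P
( ( ) ) ( Q ) P
( ( ) ) ( ( ) ) P
( ( ) ) ( ( ) ) Q
( ( ) ) ( ( ) ) ( P )
( ( ) ) ( ( ) ) ( Q )
( ( ) ) ( ( ) ) ( ( ) )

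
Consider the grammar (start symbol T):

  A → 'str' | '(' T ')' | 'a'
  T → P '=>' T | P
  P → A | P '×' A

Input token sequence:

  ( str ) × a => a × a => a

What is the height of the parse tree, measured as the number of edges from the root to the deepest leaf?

[T [P [P [A ( [T [P [A str]]] )]] × [A a]] => [T [P [P [A a]] × [A a]] => [T [P [A a]]]]]

7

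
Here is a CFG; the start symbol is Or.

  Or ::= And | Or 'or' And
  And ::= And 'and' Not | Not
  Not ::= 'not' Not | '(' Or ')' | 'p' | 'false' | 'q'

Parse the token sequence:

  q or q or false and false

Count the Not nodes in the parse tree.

4

[Or [Or [Or [And [Not q]]] or [And [Not q]]] or [And [And [Not false]] and [Not false]]]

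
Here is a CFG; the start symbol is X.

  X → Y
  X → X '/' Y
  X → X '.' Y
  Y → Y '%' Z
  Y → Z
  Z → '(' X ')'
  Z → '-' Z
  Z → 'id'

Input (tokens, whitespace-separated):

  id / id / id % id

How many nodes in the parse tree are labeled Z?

4

[X [X [X [Y [Z id]]] / [Y [Z id]]] / [Y [Y [Z id]] % [Z id]]]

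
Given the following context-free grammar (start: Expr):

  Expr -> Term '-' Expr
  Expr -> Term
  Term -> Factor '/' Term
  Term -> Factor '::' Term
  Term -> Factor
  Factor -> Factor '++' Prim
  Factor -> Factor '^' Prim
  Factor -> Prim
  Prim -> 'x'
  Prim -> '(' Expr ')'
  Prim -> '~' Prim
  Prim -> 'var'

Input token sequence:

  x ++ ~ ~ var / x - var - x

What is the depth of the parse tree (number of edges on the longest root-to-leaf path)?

[Expr [Term [Factor [Factor [Prim x]] ++ [Prim ~ [Prim ~ [Prim var]]]] / [Term [Factor [Prim x]]]] - [Expr [Term [Factor [Prim var]]] - [Expr [Term [Factor [Prim x]]]]]]

6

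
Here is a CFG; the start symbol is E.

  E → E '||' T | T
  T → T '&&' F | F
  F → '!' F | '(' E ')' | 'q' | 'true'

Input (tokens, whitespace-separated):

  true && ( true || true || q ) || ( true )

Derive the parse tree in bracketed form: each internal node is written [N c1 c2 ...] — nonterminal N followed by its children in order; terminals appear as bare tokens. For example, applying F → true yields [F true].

E
E || T
T || T
T && F || T
F && F || T
true && F || T
true && ( E ) || T
true && ( E || T ) || T
true && ( E || T || T ) || T
true && ( T || T || T ) || T
true && ( F || T || T ) || T
true && ( true || T || T ) || T
true && ( true || F || T ) || T
true && ( true || true || T ) || T
true && ( true || true || F ) || T
true && ( true || true || q ) || T
true && ( true || true || q ) || F
true && ( true || true || q ) || ( E )
true && ( true || true || q ) || ( T )
true && ( true || true || q ) || ( F )
true && ( true || true || q ) || ( true )

[E [E [T [T [F true]] && [F ( [E [E [E [T [F true]]] || [T [F true]]] || [T [F q]]] )]]] || [T [F ( [E [T [F true]]] )]]]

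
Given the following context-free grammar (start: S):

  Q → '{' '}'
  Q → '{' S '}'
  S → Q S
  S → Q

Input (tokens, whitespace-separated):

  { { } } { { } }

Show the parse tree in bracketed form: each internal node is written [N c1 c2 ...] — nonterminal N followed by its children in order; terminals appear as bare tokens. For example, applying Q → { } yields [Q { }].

S
Q S
{ S } S
{ Q } S
{ { } } S
{ { } } Q
{ { } } { S }
{ { } } { Q }
{ { } } { { } }

[S [Q { [S [Q { }]] }] [S [Q { [S [Q { }]] }]]]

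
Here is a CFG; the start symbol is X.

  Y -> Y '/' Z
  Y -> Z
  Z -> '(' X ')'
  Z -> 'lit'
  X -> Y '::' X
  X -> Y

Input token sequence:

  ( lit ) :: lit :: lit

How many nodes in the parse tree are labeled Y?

4

[X [Y [Z ( [X [Y [Z lit]]] )]] :: [X [Y [Z lit]] :: [X [Y [Z lit]]]]]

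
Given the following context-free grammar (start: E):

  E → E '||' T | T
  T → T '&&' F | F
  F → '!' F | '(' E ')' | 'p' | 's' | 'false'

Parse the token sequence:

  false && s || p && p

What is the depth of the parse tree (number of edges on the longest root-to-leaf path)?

[E [E [T [T [F false]] && [F s]]] || [T [T [F p]] && [F p]]]

5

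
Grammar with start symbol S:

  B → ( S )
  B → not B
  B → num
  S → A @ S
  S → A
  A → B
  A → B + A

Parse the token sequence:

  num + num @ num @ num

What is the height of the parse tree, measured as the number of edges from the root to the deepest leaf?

5

[S [A [B num] + [A [B num]]] @ [S [A [B num]] @ [S [A [B num]]]]]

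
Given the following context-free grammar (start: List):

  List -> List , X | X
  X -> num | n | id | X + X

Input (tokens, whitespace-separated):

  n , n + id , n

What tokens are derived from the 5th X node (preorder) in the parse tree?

n

[List [List [List [X n]] , [X [X n] + [X id]]] , [X n]]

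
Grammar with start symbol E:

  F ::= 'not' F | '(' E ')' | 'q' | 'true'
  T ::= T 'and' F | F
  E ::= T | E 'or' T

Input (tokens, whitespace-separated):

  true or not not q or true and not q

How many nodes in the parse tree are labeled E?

3

[E [E [E [T [F true]]] or [T [F not [F not [F q]]]]] or [T [T [F true]] and [F not [F q]]]]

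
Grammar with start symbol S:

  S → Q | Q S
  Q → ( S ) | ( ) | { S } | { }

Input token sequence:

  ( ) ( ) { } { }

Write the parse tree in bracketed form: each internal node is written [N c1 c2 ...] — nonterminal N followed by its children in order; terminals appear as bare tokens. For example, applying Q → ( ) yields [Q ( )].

[S [Q ( )] [S [Q ( )] [S [Q { }] [S [Q { }]]]]]

S
Q S
( ) S
( ) Q S
( ) ( ) S
( ) ( ) Q S
( ) ( ) { } S
( ) ( ) { } Q
( ) ( ) { } { }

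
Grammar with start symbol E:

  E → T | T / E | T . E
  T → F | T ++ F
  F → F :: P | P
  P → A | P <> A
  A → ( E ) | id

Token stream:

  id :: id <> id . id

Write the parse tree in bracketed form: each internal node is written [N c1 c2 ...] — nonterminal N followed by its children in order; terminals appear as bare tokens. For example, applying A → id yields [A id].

[E [T [F [F [P [A id]]] :: [P [P [A id]] <> [A id]]]] . [E [T [F [P [A id]]]]]]

E
T . E
F . E
F :: P . E
P :: P . E
A :: P . E
id :: P . E
id :: P <> A . E
id :: A <> A . E
id :: id <> A . E
id :: id <> id . E
id :: id <> id . T
id :: id <> id . F
id :: id <> id . P
id :: id <> id . A
id :: id <> id . id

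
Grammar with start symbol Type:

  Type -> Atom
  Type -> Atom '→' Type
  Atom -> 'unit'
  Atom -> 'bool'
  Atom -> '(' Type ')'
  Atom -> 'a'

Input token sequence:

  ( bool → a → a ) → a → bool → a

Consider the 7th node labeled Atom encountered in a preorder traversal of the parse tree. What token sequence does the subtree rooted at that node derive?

[Type [Atom ( [Type [Atom bool] → [Type [Atom a] → [Type [Atom a]]]] )] → [Type [Atom a] → [Type [Atom bool] → [Type [Atom a]]]]]

a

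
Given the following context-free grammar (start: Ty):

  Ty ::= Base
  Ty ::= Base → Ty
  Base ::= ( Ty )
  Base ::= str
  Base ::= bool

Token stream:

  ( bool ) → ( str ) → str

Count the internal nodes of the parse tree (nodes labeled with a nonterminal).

10

[Ty [Base ( [Ty [Base bool]] )] → [Ty [Base ( [Ty [Base str]] )] → [Ty [Base str]]]]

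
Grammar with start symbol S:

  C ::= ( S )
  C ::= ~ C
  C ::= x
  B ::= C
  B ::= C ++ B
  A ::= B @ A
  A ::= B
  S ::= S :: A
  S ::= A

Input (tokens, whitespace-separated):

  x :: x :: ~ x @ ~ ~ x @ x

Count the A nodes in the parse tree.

5

[S [S [S [A [B [C x]]]] :: [A [B [C x]]]] :: [A [B [C ~ [C x]]] @ [A [B [C ~ [C ~ [C x]]]] @ [A [B [C x]]]]]]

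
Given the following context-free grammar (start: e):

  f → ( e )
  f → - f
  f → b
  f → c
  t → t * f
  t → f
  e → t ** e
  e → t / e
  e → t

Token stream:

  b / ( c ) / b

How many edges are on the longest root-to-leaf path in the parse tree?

7

[e [t [f b]] / [e [t [f ( [e [t [f c]]] )]] / [e [t [f b]]]]]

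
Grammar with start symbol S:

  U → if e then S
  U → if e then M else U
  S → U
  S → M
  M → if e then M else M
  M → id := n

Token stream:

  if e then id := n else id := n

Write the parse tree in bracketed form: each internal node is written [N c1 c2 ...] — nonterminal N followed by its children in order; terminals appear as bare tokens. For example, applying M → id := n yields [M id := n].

[S [M if e then [M id := n] else [M id := n]]]

S
M
if e then M else M
if e then id := n else M
if e then id := n else id := n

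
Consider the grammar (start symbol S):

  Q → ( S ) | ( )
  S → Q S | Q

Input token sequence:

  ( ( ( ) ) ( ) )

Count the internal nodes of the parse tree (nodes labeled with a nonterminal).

[S [Q ( [S [Q ( [S [Q ( )]] )] [S [Q ( )]]] )]]

8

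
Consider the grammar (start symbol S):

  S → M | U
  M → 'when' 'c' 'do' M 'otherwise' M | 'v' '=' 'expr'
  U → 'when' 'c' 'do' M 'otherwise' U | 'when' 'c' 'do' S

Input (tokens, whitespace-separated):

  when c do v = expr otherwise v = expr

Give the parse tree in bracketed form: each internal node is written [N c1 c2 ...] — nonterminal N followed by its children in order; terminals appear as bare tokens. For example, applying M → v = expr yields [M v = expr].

[S [M when c do [M v = expr] otherwise [M v = expr]]]

S
M
when c do M otherwise M
when c do v = expr otherwise M
when c do v = expr otherwise v = expr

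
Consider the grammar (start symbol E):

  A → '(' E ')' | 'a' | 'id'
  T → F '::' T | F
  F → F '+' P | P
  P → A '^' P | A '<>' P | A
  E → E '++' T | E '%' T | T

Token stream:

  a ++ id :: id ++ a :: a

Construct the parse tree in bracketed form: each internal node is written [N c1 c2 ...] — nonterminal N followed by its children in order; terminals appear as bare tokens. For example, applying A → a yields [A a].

[E [E [E [T [F [P [A a]]]]] ++ [T [F [P [A id]]] :: [T [F [P [A id]]]]]] ++ [T [F [P [A a]]] :: [T [F [P [A a]]]]]]

E
E ++ T
E ++ T ++ T
T ++ T ++ T
F ++ T ++ T
P ++ T ++ T
A ++ T ++ T
a ++ T ++ T
a ++ F :: T ++ T
a ++ P :: T ++ T
a ++ A :: T ++ T
a ++ id :: T ++ T
a ++ id :: F ++ T
a ++ id :: P ++ T
a ++ id :: A ++ T
a ++ id :: id ++ T
a ++ id :: id ++ F :: T
a ++ id :: id ++ P :: T
a ++ id :: id ++ A :: T
a ++ id :: id ++ a :: T
a ++ id :: id ++ a :: F
a ++ id :: id ++ a :: P
a ++ id :: id ++ a :: A
a ++ id :: id ++ a :: a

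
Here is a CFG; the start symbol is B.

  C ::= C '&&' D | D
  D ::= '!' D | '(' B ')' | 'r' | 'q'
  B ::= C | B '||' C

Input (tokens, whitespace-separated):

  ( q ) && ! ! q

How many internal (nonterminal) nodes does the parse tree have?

10

[B [C [C [D ( [B [C [D q]]] )]] && [D ! [D ! [D q]]]]]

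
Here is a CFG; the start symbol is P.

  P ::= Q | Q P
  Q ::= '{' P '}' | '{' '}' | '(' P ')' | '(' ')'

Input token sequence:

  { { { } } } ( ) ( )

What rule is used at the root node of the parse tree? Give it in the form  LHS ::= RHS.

[P [Q { [P [Q { [P [Q { }]] }]] }] [P [Q ( )] [P [Q ( )]]]]

P ::= Q P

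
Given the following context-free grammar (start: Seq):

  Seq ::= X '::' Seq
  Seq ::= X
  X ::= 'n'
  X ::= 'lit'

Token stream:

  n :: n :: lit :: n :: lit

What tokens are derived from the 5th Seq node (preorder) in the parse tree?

[Seq [X n] :: [Seq [X n] :: [Seq [X lit] :: [Seq [X n] :: [Seq [X lit]]]]]]

lit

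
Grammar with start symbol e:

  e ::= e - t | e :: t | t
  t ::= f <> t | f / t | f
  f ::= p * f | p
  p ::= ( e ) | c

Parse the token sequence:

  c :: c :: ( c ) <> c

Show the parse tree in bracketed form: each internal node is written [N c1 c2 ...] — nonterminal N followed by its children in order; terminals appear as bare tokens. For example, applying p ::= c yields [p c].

[e [e [e [t [f [p c]]]] :: [t [f [p c]]]] :: [t [f [p ( [e [t [f [p c]]]] )]] <> [t [f [p c]]]]]

e
e :: t
e :: t :: t
t :: t :: t
f :: t :: t
p :: t :: t
c :: t :: t
c :: f :: t
c :: p :: t
c :: c :: t
c :: c :: f <> t
c :: c :: p <> t
c :: c :: ( e ) <> t
c :: c :: ( t ) <> t
c :: c :: ( f ) <> t
c :: c :: ( p ) <> t
c :: c :: ( c ) <> t
c :: c :: ( c ) <> f
c :: c :: ( c ) <> p
c :: c :: ( c ) <> c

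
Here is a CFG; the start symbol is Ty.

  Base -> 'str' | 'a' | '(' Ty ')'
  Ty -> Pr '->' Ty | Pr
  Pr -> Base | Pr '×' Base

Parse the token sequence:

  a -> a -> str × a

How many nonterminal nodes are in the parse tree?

11

[Ty [Pr [Base a]] -> [Ty [Pr [Base a]] -> [Ty [Pr [Pr [Base str]] × [Base a]]]]]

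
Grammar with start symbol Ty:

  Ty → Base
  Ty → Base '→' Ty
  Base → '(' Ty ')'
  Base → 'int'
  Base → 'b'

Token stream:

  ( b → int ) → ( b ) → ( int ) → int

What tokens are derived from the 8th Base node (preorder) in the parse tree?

int

[Ty [Base ( [Ty [Base b] → [Ty [Base int]]] )] → [Ty [Base ( [Ty [Base b]] )] → [Ty [Base ( [Ty [Base int]] )] → [Ty [Base int]]]]]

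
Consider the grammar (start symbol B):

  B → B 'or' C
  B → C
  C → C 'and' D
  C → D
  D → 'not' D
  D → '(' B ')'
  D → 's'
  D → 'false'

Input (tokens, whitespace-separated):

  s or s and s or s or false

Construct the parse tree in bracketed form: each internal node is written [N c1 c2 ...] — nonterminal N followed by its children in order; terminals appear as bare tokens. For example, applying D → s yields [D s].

B
B or C
B or C or C
B or C or C or C
C or C or C or C
D or C or C or C
s or C or C or C
s or C and D or C or C
s or D and D or C or C
s or s and D or C or C
s or s and s or C or C
s or s and s or D or C
s or s and s or s or C
s or s and s or s or D
s or s and s or s or false

[B [B [B [B [C [D s]]] or [C [C [D s]] and [D s]]] or [C [D s]]] or [C [D false]]]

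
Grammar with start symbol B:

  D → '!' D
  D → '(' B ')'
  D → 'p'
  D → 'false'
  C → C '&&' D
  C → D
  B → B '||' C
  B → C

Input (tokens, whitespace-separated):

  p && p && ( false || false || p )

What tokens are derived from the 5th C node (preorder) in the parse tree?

[B [C [C [C [D p]] && [D p]] && [D ( [B [B [B [C [D false]]] || [C [D false]]] || [C [D p]]] )]]]

false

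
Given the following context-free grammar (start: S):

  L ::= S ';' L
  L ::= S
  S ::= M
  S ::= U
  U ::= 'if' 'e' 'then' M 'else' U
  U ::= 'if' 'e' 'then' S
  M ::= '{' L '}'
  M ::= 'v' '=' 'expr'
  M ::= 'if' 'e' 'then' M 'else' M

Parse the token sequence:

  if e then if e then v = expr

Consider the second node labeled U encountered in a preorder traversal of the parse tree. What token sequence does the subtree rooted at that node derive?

[S [U if e then [S [U if e then [S [M v = expr]]]]]]

if e then v = expr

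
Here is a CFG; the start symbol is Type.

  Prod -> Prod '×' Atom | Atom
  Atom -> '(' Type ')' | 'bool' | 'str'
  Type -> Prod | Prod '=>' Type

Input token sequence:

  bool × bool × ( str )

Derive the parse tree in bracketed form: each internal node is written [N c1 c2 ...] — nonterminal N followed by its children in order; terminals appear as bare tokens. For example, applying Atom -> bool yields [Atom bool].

[Type [Prod [Prod [Prod [Atom bool]] × [Atom bool]] × [Atom ( [Type [Prod [Atom str]]] )]]]

Type
Prod
Prod × Atom
Prod × Atom × Atom
Atom × Atom × Atom
bool × Atom × Atom
bool × bool × Atom
bool × bool × ( Type )
bool × bool × ( Prod )
bool × bool × ( Atom )
bool × bool × ( str )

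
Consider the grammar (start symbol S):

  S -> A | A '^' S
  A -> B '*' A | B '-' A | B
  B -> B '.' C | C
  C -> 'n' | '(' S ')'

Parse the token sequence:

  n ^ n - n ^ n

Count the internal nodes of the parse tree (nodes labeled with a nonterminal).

15

[S [A [B [C n]]] ^ [S [A [B [C n]] - [A [B [C n]]]] ^ [S [A [B [C n]]]]]]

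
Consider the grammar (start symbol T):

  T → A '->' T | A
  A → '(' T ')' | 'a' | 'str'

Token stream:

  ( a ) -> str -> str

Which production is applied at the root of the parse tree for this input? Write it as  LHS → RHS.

[T [A ( [T [A a]] )] -> [T [A str] -> [T [A str]]]]

T → A '->' T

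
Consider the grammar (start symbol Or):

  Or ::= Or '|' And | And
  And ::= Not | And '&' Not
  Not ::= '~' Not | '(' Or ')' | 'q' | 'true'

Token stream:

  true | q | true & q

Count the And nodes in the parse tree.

4

[Or [Or [Or [And [Not true]]] | [And [Not q]]] | [And [And [Not true]] & [Not q]]]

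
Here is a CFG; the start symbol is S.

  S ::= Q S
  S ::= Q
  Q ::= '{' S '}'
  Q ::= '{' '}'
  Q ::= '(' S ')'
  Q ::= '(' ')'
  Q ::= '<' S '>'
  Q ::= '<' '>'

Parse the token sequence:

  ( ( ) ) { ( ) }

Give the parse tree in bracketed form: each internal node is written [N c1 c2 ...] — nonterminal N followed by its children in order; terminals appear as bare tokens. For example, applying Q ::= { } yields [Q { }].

[S [Q ( [S [Q ( )]] )] [S [Q { [S [Q ( )]] }]]]

S
Q S
( S ) S
( Q ) S
( ( ) ) S
( ( ) ) Q
( ( ) ) { S }
( ( ) ) { Q }
( ( ) ) { ( ) }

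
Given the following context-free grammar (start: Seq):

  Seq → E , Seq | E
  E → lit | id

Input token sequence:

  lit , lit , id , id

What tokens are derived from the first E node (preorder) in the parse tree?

[Seq [E lit] , [Seq [E lit] , [Seq [E id] , [Seq [E id]]]]]

lit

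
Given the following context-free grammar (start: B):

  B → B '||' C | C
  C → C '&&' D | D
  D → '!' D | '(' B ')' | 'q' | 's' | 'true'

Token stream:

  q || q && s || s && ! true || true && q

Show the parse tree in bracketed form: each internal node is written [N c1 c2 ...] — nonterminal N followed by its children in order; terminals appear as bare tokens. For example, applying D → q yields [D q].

[B [B [B [B [C [D q]]] || [C [C [D q]] && [D s]]] || [C [C [D s]] && [D ! [D true]]]] || [C [C [D true]] && [D q]]]

B
B || C
B || C || C
B || C || C || C
C || C || C || C
D || C || C || C
q || C || C || C
q || C && D || C || C
q || D && D || C || C
q || q && D || C || C
q || q && s || C || C
q || q && s || C && D || C
q || q && s || D && D || C
q || q && s || s && D || C
q || q && s || s && ! D || C
q || q && s || s && ! true || C
q || q && s || s && ! true || C && D
q || q && s || s && ! true || D && D
q || q && s || s && ! true || true && D
q || q && s || s && ! true || true && q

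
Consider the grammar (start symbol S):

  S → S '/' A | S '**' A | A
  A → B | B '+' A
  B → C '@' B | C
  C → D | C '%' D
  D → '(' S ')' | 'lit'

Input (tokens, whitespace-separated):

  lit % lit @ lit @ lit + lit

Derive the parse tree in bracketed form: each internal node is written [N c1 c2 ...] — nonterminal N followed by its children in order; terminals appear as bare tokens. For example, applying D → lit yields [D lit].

S
A
B + A
C @ B + A
C % D @ B + A
D % D @ B + A
lit % D @ B + A
lit % lit @ B + A
lit % lit @ C @ B + A
lit % lit @ D @ B + A
lit % lit @ lit @ B + A
lit % lit @ lit @ C + A
lit % lit @ lit @ D + A
lit % lit @ lit @ lit + A
lit % lit @ lit @ lit + B
lit % lit @ lit @ lit + C
lit % lit @ lit @ lit + D
lit % lit @ lit @ lit + lit

[S [A [B [C [C [D lit]] % [D lit]] @ [B [C [D lit]] @ [B [C [D lit]]]]] + [A [B [C [D lit]]]]]]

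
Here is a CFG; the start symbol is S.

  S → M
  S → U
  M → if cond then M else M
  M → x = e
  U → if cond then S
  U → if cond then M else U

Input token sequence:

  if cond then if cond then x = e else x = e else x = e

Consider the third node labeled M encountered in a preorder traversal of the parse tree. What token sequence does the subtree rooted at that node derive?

[S [M if cond then [M if cond then [M x = e] else [M x = e]] else [M x = e]]]

x = e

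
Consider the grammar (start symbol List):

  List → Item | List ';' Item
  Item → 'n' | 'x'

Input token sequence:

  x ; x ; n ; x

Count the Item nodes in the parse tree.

4

[List [List [List [List [Item x]] ; [Item x]] ; [Item n]] ; [Item x]]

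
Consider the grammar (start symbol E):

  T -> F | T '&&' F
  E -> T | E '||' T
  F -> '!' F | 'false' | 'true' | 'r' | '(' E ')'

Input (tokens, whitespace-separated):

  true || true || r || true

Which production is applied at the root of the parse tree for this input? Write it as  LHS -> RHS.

[E [E [E [E [T [F true]]] || [T [F true]]] || [T [F r]]] || [T [F true]]]

E -> E '||' T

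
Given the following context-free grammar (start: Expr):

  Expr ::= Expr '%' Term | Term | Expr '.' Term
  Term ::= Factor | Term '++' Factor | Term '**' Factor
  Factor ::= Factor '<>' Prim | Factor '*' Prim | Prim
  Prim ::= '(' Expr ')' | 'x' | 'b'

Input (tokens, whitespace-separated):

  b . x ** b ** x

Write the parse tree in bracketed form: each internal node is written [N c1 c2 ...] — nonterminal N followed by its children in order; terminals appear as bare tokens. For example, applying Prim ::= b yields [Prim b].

[Expr [Expr [Term [Factor [Prim b]]]] . [Term [Term [Term [Factor [Prim x]]] ** [Factor [Prim b]]] ** [Factor [Prim x]]]]

Expr
Expr . Term
Term . Term
Factor . Term
Prim . Term
b . Term
b . Term ** Factor
b . Term ** Factor ** Factor
b . Factor ** Factor ** Factor
b . Prim ** Factor ** Factor
b . x ** Factor ** Factor
b . x ** Prim ** Factor
b . x ** b ** Factor
b . x ** b ** Prim
b . x ** b ** x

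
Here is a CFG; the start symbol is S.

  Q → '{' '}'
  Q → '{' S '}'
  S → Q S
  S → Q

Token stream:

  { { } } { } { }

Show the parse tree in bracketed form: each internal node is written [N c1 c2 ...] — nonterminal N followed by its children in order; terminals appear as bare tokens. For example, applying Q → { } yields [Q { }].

[S [Q { [S [Q { }]] }] [S [Q { }] [S [Q { }]]]]

S
Q S
{ S } S
{ Q } S
{ { } } S
{ { } } Q S
{ { } } { } S
{ { } } { } Q
{ { } } { } { }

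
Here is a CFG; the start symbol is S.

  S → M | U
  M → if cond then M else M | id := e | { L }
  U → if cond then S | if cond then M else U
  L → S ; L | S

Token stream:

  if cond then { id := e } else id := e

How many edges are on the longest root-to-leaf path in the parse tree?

[S [M if cond then [M { [L [S [M id := e]]] }] else [M id := e]]]

6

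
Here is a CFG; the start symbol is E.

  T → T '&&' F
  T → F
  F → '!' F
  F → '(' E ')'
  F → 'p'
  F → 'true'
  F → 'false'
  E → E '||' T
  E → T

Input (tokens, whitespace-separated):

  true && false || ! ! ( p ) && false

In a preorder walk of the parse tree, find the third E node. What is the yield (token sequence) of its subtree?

[E [E [T [T [F true]] && [F false]]] || [T [T [F ! [F ! [F ( [E [T [F p]]] )]]]] && [F false]]]

p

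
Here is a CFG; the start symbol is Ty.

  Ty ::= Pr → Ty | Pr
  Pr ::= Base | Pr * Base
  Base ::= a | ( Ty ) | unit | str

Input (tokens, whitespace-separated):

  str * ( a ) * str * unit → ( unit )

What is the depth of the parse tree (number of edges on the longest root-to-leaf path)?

8

[Ty [Pr [Pr [Pr [Pr [Base str]] * [Base ( [Ty [Pr [Base a]]] )]] * [Base str]] * [Base unit]] → [Ty [Pr [Base ( [Ty [Pr [Base unit]]] )]]]]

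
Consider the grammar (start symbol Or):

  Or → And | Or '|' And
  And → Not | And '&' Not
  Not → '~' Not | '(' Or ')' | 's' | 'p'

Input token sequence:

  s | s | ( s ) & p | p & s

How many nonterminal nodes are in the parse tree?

[Or [Or [Or [Or [And [Not s]]] | [And [Not s]]] | [And [And [Not ( [Or [And [Not s]]] )]] & [Not p]]] | [And [And [Not p]] & [Not s]]]

19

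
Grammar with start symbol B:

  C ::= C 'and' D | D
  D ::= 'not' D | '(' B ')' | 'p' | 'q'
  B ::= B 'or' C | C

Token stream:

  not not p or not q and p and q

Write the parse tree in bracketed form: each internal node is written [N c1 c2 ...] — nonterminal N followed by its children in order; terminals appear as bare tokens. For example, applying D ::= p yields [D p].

[B [B [C [D not [D not [D p]]]]] or [C [C [C [D not [D q]]] and [D p]] and [D q]]]

B
B or C
C or C
D or C
not D or C
not not D or C
not not p or C
not not p or C and D
not not p or C and D and D
not not p or D and D and D
not not p or not D and D and D
not not p or not q and D and D
not not p or not q and p and D
not not p or not q and p and q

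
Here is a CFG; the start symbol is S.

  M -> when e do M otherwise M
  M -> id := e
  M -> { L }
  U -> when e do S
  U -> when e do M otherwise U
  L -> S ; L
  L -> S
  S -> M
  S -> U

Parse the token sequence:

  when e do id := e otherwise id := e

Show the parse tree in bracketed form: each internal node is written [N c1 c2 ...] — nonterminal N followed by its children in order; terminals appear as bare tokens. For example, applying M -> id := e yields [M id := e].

[S [M when e do [M id := e] otherwise [M id := e]]]

S
M
when e do M otherwise M
when e do id := e otherwise M
when e do id := e otherwise id := e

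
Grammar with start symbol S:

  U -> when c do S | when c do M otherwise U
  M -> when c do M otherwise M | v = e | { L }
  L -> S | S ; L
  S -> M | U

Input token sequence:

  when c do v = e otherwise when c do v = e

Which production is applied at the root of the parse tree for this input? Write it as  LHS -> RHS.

S -> U

[S [U when c do [M v = e] otherwise [U when c do [S [M v = e]]]]]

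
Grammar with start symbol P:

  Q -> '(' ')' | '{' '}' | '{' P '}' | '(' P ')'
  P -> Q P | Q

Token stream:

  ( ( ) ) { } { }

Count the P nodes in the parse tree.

[P [Q ( [P [Q ( )]] )] [P [Q { }] [P [Q { }]]]]

4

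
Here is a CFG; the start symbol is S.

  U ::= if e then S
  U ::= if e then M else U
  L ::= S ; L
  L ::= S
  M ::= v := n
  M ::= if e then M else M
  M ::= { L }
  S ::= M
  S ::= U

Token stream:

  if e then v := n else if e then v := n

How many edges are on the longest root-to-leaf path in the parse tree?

[S [U if e then [M v := n] else [U if e then [S [M v := n]]]]]

5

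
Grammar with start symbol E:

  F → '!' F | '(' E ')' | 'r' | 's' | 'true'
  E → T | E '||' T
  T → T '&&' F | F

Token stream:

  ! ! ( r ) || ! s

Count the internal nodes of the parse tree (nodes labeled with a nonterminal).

12

[E [E [T [F ! [F ! [F ( [E [T [F r]]] )]]]]] || [T [F ! [F s]]]]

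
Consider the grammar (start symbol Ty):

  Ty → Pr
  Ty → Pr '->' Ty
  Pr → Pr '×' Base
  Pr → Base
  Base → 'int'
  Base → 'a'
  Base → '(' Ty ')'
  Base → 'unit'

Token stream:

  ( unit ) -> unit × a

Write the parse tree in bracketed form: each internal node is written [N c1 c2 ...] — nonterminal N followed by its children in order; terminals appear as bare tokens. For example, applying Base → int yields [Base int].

Ty
Pr -> Ty
Base -> Ty
( Ty ) -> Ty
( Pr ) -> Ty
( Base ) -> Ty
( unit ) -> Ty
( unit ) -> Pr
( unit ) -> Pr × Base
( unit ) -> Base × Base
( unit ) -> unit × Base
( unit ) -> unit × a

[Ty [Pr [Base ( [Ty [Pr [Base unit]]] )]] -> [Ty [Pr [Pr [Base unit]] × [Base a]]]]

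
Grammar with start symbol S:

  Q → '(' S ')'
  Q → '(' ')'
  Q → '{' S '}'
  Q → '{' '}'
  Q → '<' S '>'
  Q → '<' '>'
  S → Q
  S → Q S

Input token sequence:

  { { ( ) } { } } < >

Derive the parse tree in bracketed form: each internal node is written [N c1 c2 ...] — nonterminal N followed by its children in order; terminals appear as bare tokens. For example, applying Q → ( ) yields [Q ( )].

[S [Q { [S [Q { [S [Q ( )]] }] [S [Q { }]]] }] [S [Q < >]]]

S
Q S
{ S } S
{ Q S } S
{ { S } S } S
{ { Q } S } S
{ { ( ) } S } S
{ { ( ) } Q } S
{ { ( ) } { } } S
{ { ( ) } { } } Q
{ { ( ) } { } } < >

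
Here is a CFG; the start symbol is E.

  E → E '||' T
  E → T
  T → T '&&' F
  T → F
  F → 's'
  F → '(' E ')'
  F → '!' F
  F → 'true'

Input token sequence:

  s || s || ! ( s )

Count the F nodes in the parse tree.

5

[E [E [E [T [F s]]] || [T [F s]]] || [T [F ! [F ( [E [T [F s]]] )]]]]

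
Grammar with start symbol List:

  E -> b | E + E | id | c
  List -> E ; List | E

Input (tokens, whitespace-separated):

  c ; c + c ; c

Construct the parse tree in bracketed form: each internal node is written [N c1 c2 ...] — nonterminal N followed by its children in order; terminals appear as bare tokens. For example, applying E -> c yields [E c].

[List [E c] ; [List [E [E c] + [E c]] ; [List [E c]]]]

List
E ; List
c ; List
c ; E ; List
c ; E + E ; List
c ; c + E ; List
c ; c + c ; List
c ; c + c ; E
c ; c + c ; c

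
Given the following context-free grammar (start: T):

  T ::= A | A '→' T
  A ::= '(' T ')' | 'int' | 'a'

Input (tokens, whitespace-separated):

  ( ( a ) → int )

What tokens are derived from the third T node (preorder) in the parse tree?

[T [A ( [T [A ( [T [A a]] )] → [T [A int]]] )]]

a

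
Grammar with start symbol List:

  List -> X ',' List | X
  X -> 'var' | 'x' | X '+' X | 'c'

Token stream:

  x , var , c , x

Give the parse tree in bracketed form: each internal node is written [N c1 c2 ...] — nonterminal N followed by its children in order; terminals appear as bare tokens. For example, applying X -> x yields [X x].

List
X , List
x , List
x , X , List
x , var , List
x , var , X , List
x , var , c , List
x , var , c , X
x , var , c , x

[List [X x] , [List [X var] , [List [X c] , [List [X x]]]]]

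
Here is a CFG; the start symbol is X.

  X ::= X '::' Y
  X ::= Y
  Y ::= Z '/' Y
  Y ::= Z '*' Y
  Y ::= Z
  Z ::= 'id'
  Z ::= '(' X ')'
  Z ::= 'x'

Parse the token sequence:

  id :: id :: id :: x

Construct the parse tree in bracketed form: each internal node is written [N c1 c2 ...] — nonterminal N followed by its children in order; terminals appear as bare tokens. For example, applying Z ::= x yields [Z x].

[X [X [X [X [Y [Z id]]] :: [Y [Z id]]] :: [Y [Z id]]] :: [Y [Z x]]]

X
X :: Y
X :: Y :: Y
X :: Y :: Y :: Y
Y :: Y :: Y :: Y
Z :: Y :: Y :: Y
id :: Y :: Y :: Y
id :: Z :: Y :: Y
id :: id :: Y :: Y
id :: id :: Z :: Y
id :: id :: id :: Y
id :: id :: id :: Z
id :: id :: id :: x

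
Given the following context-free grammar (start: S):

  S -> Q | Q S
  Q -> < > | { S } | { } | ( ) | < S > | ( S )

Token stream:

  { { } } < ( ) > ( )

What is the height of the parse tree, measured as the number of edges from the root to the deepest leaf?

[S [Q { [S [Q { }]] }] [S [Q < [S [Q ( )]] >] [S [Q ( )]]]]

5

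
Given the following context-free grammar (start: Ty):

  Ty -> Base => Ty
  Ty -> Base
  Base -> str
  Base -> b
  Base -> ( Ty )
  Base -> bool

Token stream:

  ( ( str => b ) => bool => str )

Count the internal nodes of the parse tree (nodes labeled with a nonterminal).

12

[Ty [Base ( [Ty [Base ( [Ty [Base str] => [Ty [Base b]]] )] => [Ty [Base bool] => [Ty [Base str]]]] )]]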